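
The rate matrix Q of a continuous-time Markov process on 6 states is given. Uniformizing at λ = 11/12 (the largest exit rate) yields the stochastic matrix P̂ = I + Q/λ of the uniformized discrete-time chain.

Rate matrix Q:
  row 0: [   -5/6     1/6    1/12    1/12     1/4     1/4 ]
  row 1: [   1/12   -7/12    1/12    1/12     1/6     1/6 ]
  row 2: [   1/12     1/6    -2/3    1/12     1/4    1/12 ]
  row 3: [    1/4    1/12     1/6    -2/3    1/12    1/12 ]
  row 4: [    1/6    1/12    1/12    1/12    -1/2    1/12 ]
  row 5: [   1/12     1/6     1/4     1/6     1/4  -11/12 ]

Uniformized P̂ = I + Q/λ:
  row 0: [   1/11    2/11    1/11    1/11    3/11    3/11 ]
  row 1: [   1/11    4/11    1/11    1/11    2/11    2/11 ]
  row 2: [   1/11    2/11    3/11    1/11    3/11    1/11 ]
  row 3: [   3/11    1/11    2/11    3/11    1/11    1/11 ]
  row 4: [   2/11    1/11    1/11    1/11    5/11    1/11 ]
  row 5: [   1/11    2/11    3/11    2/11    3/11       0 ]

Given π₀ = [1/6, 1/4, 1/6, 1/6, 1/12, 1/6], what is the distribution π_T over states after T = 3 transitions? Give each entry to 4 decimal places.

π = [0.1388, 0.1792, 0.1531, 0.1251, 0.2822, 0.1217]

t=0: π = [0.1667, 0.2500, 0.1667, 0.1667, 0.0833, 0.1667]
t=1: π = [0.1288, 0.2045, 0.1667, 0.1364, 0.2348, 0.1288]
t=2: π = [0.1371, 0.1853, 0.1570, 0.1274, 0.2720, 0.1212]
t=3: π = [0.1388, 0.1792, 0.1531, 0.1251, 0.2822, 0.1217]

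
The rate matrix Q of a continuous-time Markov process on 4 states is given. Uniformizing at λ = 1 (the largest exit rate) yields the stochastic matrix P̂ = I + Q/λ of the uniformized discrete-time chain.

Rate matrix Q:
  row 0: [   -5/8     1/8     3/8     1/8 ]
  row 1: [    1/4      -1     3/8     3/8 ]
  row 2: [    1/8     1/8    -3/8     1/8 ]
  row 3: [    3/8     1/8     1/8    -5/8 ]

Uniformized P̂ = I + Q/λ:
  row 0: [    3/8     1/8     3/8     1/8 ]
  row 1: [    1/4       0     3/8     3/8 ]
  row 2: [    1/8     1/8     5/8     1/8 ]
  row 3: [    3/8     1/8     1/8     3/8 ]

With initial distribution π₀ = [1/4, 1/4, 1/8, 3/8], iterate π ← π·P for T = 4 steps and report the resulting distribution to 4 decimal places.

π = [0.2571, 0.1111, 0.4270, 0.2047]

t=0: π = [0.2500, 0.2500, 0.1250, 0.3750]
t=1: π = [0.3125, 0.0938, 0.3125, 0.2813]
t=2: π = [0.2852, 0.1133, 0.3828, 0.2188]
t=3: π = [0.2651, 0.1108, 0.4160, 0.2080]
t=4: π = [0.2571, 0.1111, 0.4270, 0.2047]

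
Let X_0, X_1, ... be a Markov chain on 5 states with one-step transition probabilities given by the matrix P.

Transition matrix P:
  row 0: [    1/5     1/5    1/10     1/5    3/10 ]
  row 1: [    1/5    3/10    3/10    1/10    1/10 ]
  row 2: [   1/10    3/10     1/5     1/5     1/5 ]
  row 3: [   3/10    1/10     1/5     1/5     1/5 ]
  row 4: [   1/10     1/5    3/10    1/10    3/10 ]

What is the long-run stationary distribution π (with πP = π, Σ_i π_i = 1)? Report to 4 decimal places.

π = [0.1712, 0.2302, 0.2275, 0.1554, 0.2157]

Balance equations π_j = Σ_i π_i·P[i][j]:
  π_0 = 1/5·π_0 + 1/5·π_1 + 1/10·π_2 + 3/10·π_3 + 1/10·π_4
  π_1 = 1/5·π_0 + 3/10·π_1 + 3/10·π_2 + 1/10·π_3 + 1/5·π_4
  π_2 = 1/10·π_0 + 3/10·π_1 + 1/5·π_2 + 1/5·π_3 + 3/10·π_4
  π_3 = 1/5·π_0 + 1/10·π_1 + 1/5·π_2 + 1/5·π_3 + 1/10·π_4
  normalize: π_0 + π_1 + π_2 + π_3 + π_4 = 1
Solving the linear system gives exactly π = [682/3983, 131/569, 906/3983, 619/3983, 859/3983].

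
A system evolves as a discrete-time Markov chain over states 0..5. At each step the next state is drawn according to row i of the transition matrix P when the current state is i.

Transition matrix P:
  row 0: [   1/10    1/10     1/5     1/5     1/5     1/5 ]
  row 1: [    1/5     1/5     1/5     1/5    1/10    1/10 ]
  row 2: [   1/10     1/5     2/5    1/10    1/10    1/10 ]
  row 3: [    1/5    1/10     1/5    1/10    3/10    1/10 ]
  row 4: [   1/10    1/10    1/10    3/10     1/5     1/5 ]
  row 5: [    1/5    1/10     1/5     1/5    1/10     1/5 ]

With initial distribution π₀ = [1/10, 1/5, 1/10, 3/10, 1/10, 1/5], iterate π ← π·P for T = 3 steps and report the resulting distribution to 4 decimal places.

π = [0.1463, 0.1358, 0.2279, 0.1765, 0.1673, 0.1462]

t=0: π = [0.1000, 0.2000, 0.1000, 0.3000, 0.1000, 0.2000]
t=1: π = [0.1700, 0.1300, 0.2100, 0.1700, 0.1800, 0.1400]
t=2: π = [0.1440, 0.1340, 0.2240, 0.1800, 0.1690, 0.1490]
t=3: π = [0.1463, 0.1358, 0.2279, 0.1765, 0.1673, 0.1462]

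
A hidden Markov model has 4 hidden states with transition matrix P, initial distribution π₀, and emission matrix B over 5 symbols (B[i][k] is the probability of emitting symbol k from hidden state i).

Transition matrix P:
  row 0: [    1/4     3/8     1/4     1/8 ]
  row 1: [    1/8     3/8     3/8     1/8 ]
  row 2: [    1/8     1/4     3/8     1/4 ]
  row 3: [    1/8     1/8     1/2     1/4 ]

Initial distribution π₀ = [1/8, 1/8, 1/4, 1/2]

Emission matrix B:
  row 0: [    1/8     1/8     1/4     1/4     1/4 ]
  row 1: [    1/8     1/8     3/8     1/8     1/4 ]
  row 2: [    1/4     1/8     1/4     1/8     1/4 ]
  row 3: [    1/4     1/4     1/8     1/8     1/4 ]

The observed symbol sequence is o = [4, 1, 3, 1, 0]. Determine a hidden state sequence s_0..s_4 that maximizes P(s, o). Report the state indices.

path = [3, 3, 2, 3, 2]

t=0: δ = [3.125e-02, 3.125e-02, 6.250e-02, 1.250e-01]  (obs o_0=4)
t=1: δ = [1.953e-03, 1.953e-03, 7.812e-03, 7.812e-03]  ψ = [3, 2, 3, 3]  (obs o_1=1)
t=2: δ = [2.441e-04, 2.441e-04, 4.883e-04, 2.441e-04]  ψ = [2, 2, 3, 2]  (obs o_2=3)
t=3: δ = [7.629e-06, 1.526e-05, 2.289e-05, 3.052e-05]  ψ = [0, 2, 2, 2]  (obs o_3=1)
t=4: δ = [4.768e-07, 7.153e-07, 3.815e-06, 1.907e-06]  ψ = [3, 1, 3, 3]  (obs o_4=0)
backtrack: best end state = 2; path = [3, 3, 2, 3, 2]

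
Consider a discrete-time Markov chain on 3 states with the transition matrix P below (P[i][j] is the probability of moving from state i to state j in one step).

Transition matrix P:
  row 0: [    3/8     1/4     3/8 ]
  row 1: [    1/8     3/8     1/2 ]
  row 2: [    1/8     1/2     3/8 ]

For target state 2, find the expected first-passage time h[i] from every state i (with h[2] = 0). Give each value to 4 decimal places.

h = [2.4348, 2.0870, 0.0000]

First-step conditioning: h[2] = 0; for i ≠ 2, h[i] = 1 + Σ_k P[i][k]·h[k].
  h[0] = 1 + 3/8·h[0] + 1/4·h[1]
  h[1] = 1 + 1/8·h[0] + 3/8·h[1]
Solving the 2×2 linear system over states ≠ 2 gives exactly h = [56/23, 48/23, 0] (h[2] = 0 is the target).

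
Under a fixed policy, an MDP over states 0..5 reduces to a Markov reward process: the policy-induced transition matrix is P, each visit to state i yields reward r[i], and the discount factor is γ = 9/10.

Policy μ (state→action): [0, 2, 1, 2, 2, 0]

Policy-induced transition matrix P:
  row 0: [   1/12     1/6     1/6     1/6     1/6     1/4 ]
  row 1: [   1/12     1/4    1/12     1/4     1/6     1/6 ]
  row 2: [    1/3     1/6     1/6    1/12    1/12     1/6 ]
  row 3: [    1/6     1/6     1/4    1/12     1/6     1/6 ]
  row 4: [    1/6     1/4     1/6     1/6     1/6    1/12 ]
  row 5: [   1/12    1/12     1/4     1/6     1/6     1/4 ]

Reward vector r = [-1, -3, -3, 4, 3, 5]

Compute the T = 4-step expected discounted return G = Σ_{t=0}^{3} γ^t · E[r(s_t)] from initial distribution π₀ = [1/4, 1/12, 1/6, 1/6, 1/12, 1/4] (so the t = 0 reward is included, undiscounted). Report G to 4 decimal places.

G = 3.0704

t=0: π = [0.2500, 0.0833, 0.1667, 0.1667, 0.0833, 0.2500], E[r] = 1.1667, γ^t·E[r] = 1.166667, running G = 1.166667
t=1: π = [0.1458, 0.1597, 0.1944, 0.1458, 0.1528, 0.2014], E[r] = 0.8403, γ^t·E[r] = 0.756250, running G = 1.922917
t=2: π = [0.1568, 0.1759, 0.1823, 0.1516, 0.1505, 0.1829], E[r] = 0.7407, γ^t·E[r] = 0.600000, running G = 2.522917
t=3: π = [0.1541, 0.1786, 0.1799, 0.1535, 0.1515, 0.1824], E[r] = 0.7510, γ^t·E[r] = 0.547488, running G = 3.070405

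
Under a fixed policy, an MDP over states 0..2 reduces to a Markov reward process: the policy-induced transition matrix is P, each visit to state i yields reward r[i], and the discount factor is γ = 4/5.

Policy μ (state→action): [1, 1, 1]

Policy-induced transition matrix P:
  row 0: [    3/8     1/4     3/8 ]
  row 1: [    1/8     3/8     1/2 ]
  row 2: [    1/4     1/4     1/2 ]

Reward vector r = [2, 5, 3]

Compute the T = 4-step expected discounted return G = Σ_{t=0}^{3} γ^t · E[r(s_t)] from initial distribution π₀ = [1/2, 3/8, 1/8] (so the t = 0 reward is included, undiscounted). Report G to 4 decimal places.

G = 9.7459

t=0: π = [0.5000, 0.3750, 0.1250], E[r] = 3.2500, γ^t·E[r] = 3.250000, running G = 3.250000
t=1: π = [0.2656, 0.2969, 0.4375], E[r] = 3.3281, γ^t·E[r] = 2.662500, running G = 5.912500
t=2: π = [0.2461, 0.2871, 0.4668], E[r] = 3.3281, γ^t·E[r] = 2.130000, running G = 8.042500
t=3: π = [0.2449, 0.2859, 0.4692], E[r] = 3.3269, γ^t·E[r] = 1.703375, running G = 9.745875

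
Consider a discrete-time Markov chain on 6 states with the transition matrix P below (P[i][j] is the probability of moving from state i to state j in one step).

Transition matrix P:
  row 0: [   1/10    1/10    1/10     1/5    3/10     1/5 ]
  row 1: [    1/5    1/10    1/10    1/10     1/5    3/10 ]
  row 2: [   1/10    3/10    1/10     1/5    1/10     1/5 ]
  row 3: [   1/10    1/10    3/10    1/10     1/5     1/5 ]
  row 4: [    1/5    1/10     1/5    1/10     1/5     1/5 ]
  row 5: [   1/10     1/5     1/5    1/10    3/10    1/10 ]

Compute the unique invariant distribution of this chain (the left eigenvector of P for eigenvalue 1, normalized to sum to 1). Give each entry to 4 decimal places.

Balance equations π_j = Σ_i π_i·P[i][j]:
  π_0 = 1/10·π_0 + 1/5·π_1 + 1/10·π_2 + 1/10·π_3 + 1/5·π_4 + 1/10·π_5
  π_1 = 1/10·π_0 + 1/10·π_1 + 3/10·π_2 + 1/10·π_3 + 1/10·π_4 + 1/5·π_5
  π_2 = 1/10·π_0 + 1/10·π_1 + 1/10·π_2 + 3/10·π_3 + 1/5·π_4 + 1/5·π_5
  π_3 = 1/5·π_0 + 1/10·π_1 + 1/5·π_2 + 1/10·π_3 + 1/10·π_4 + 1/10·π_5
  π_4 = 3/10·π_0 + 1/5·π_1 + 1/10·π_2 + 1/5·π_3 + 1/5·π_4 + 3/10·π_5
  normalize: π_0 + π_1 + π_2 + π_3 + π_4 + π_5 = 1
Solving the linear system gives exactly π = [3041/22204, 1699/11102, 3715/22204, 724/5551, 1202/5551, 2173/11102].

π = [0.1370, 0.1530, 0.1673, 0.1304, 0.2165, 0.1957]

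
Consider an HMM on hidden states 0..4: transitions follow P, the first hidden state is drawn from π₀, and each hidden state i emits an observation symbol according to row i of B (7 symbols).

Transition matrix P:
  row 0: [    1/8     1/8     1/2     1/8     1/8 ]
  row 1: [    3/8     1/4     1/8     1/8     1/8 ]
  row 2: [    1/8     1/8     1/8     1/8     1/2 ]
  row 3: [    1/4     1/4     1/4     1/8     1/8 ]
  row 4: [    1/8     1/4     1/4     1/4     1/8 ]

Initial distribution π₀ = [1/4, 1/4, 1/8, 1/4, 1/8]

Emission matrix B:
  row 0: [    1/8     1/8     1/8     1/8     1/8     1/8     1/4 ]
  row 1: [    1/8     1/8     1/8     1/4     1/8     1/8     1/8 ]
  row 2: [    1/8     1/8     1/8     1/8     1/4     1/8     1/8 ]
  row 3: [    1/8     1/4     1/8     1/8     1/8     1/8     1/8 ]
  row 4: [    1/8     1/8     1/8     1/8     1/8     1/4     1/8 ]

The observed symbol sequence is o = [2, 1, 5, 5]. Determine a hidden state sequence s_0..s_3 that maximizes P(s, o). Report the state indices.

path = [1, 0, 2, 4]

t=0: δ = [3.125e-02, 3.125e-02, 1.562e-02, 3.125e-02, 1.562e-02]  (obs o_0=2)
t=1: δ = [1.465e-03, 9.766e-04, 1.953e-03, 9.766e-04, 9.766e-04]  ψ = [1, 1, 0, 0, 2]  (obs o_1=1)
t=2: δ = [4.578e-05, 3.052e-05, 9.155e-05, 3.052e-05, 2.441e-04]  ψ = [1, 1, 0, 2, 2]  (obs o_2=5)
t=3: δ = [3.815e-06, 7.629e-06, 7.629e-06, 7.629e-06, 1.144e-05]  ψ = [4, 4, 4, 4, 2]  (obs o_3=5)
backtrack: best end state = 4; path = [1, 0, 2, 4]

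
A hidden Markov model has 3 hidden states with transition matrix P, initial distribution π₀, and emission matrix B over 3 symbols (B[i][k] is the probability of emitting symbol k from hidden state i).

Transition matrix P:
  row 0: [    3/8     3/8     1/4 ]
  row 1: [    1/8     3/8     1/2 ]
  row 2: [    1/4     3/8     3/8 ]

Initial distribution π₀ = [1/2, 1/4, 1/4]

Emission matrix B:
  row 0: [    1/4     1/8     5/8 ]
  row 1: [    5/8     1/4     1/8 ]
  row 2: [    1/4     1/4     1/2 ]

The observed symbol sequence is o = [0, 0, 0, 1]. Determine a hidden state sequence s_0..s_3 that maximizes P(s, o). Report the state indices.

t=0: δ = [1.250e-01, 1.562e-01, 6.250e-02]  (obs o_0=0)
t=1: δ = [1.172e-02, 3.662e-02, 1.953e-02]  ψ = [0, 1, 1]  (obs o_1=0)
t=2: δ = [1.221e-03, 8.583e-03, 4.578e-03]  ψ = [2, 1, 1]  (obs o_2=0)
t=3: δ = [1.431e-04, 8.047e-04, 1.073e-03]  ψ = [2, 1, 1]  (obs o_3=1)
backtrack: best end state = 2; path = [1, 1, 1, 2]

path = [1, 1, 1, 2]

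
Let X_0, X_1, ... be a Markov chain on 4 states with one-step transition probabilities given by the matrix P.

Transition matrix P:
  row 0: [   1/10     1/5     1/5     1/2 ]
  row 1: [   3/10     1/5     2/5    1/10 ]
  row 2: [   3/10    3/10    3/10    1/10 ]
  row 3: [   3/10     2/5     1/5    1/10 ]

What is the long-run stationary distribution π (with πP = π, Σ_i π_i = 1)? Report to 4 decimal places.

Balance equations π_j = Σ_i π_i·P[i][j]:
  π_0 = 1/10·π_0 + 3/10·π_1 + 3/10·π_2 + 3/10·π_3
  π_1 = 1/5·π_0 + 1/5·π_1 + 3/10·π_2 + 2/5·π_3
  π_2 = 1/5·π_0 + 2/5·π_1 + 3/10·π_2 + 1/5·π_3
  normalize: π_0 + π_1 + π_2 + π_3 = 1
Solving the linear system gives exactly π = [1/4, 59/220, 31/110, 1/5].

π = [0.2500, 0.2682, 0.2818, 0.2000]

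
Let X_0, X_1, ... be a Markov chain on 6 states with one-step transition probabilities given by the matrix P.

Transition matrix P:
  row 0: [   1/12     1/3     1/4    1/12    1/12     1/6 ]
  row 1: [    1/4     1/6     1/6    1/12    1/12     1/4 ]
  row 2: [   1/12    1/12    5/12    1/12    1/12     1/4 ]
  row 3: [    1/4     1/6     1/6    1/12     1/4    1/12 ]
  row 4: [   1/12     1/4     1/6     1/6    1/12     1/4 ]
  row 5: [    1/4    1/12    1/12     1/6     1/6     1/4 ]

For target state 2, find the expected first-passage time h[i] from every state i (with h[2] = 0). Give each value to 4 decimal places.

h = [5.5856, 6.0541, 0.0000, 5.9820, 6.1261, 6.5586]

First-step conditioning: h[2] = 0; for i ≠ 2, h[i] = 1 + Σ_k P[i][k]·h[k].
  h[0] = 1 + 1/12·h[0] + 1/3·h[1] + 1/12·h[3] + 1/12·h[4] + 1/6·h[5]
  h[1] = 1 + 1/4·h[0] + 1/6·h[1] + 1/12·h[3] + 1/12·h[4] + 1/4·h[5]
  h[3] = 1 + 1/4·h[0] + 1/6·h[1] + 1/12·h[3] + 1/4·h[4] + 1/12·h[5]
  h[4] = 1 + 1/12·h[0] + 1/4·h[1] + 1/6·h[3] + 1/12·h[4] + 1/4·h[5]
  h[5] = 1 + 1/4·h[0] + 1/12·h[1] + 1/6·h[3] + 1/6·h[4] + 1/4·h[5]
Solving the 5×5 linear system over states ≠ 2 gives exactly h = [620/111, 224/37, 0, 664/111, 680/111, 728/111] (h[2] = 0 is the target).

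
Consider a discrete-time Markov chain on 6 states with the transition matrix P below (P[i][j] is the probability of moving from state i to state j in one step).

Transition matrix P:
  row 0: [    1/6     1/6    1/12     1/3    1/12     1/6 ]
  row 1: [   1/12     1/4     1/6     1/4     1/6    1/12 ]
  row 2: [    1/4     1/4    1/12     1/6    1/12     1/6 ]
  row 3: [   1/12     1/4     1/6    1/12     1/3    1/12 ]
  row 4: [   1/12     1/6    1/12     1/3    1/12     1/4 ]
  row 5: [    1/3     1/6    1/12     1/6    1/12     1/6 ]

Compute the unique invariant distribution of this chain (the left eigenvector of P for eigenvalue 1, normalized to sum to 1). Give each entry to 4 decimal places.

Balance equations π_j = Σ_i π_i·P[i][j]:
  π_0 = 1/6·π_0 + 1/12·π_1 + 1/4·π_2 + 1/12·π_3 + 1/12·π_4 + 1/3·π_5
  π_1 = 1/6·π_0 + 1/4·π_1 + 1/4·π_2 + 1/4·π_3 + 1/6·π_4 + 1/6·π_5
  π_2 = 1/12·π_0 + 1/6·π_1 + 1/12·π_2 + 1/6·π_3 + 1/12·π_4 + 1/12·π_5
  π_3 = 1/3·π_0 + 1/4·π_1 + 1/6·π_2 + 1/12·π_3 + 1/3·π_4 + 1/6·π_5
  π_4 = 1/12·π_0 + 1/6·π_1 + 1/12·π_2 + 1/3·π_3 + 1/12·π_4 + 1/12·π_5
  normalize: π_0 + π_1 + π_2 + π_3 + π_4 + π_5 = 1
Solving the linear system gives exactly π = [21679/142822, 15169/71411, 8509/71411, 15528/71411, 11097/71411, 20537/142822].

π = [0.1518, 0.2124, 0.1192, 0.2174, 0.1554, 0.1438]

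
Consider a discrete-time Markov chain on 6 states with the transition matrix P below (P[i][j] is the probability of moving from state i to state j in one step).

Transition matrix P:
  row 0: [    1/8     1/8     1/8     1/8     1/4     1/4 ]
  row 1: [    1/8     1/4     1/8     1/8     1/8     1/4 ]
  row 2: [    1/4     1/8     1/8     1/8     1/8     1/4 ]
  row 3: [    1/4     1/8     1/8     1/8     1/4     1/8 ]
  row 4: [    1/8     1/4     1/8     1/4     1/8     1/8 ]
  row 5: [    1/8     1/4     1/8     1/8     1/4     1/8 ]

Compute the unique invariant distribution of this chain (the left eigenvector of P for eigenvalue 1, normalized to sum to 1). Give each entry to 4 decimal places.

π = [0.1592, 0.1959, 0.1250, 0.1483, 0.1866, 0.1850]

Balance equations π_j = Σ_i π_i·P[i][j]:
  π_0 = 1/8·π_0 + 1/8·π_1 + 1/4·π_2 + 1/4·π_3 + 1/8·π_4 + 1/8·π_5
  π_1 = 1/8·π_0 + 1/4·π_1 + 1/8·π_2 + 1/8·π_3 + 1/4·π_4 + 1/4·π_5
  π_2 = 1/8·π_0 + 1/8·π_1 + 1/8·π_2 + 1/8·π_3 + 1/8·π_4 + 1/8·π_5
  π_3 = 1/8·π_0 + 1/8·π_1 + 1/8·π_2 + 1/8·π_3 + 1/4·π_4 + 1/8·π_5
  π_4 = 1/4·π_0 + 1/8·π_1 + 1/8·π_2 + 1/4·π_3 + 1/8·π_4 + 1/4·π_5
  normalize: π_0 + π_1 + π_2 + π_3 + π_4 + π_5 = 1
Solving the linear system gives exactly π = [244/1533, 801/4088, 1/8, 1819/12264, 286/1533, 2269/12264].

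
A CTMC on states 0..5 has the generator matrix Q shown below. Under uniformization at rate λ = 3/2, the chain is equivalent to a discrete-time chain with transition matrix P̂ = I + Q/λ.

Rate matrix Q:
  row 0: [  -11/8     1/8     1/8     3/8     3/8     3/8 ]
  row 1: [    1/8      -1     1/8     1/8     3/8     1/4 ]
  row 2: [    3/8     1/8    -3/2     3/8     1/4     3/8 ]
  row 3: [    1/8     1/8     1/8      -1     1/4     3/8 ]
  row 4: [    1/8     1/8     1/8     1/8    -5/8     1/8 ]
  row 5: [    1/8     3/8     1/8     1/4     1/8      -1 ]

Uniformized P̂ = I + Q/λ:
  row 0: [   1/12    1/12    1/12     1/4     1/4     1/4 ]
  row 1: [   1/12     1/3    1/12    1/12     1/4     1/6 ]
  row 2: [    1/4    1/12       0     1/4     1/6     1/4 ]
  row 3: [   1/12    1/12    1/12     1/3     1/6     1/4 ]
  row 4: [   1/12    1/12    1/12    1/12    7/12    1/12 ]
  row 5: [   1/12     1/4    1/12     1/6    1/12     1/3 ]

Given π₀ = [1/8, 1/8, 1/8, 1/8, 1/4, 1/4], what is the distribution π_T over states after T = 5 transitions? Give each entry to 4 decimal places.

t=0: π = [0.1250, 0.1250, 0.1250, 0.1250, 0.2500, 0.2500]
t=1: π = [0.1042, 0.1563, 0.0729, 0.1771, 0.2708, 0.2188]
t=2: π = [0.0955, 0.1589, 0.0773, 0.1753, 0.2830, 0.2101]
t=3: π = [0.0962, 0.1581, 0.0769, 0.1735, 0.2883, 0.2071]
t=4: π = [0.0961, 0.1574, 0.0769, 0.1728, 0.2907, 0.2060]
t=5: π = [0.0962, 0.1570, 0.0769, 0.1726, 0.2918, 0.2056]

π = [0.0962, 0.1570, 0.0769, 0.1726, 0.2918, 0.2056]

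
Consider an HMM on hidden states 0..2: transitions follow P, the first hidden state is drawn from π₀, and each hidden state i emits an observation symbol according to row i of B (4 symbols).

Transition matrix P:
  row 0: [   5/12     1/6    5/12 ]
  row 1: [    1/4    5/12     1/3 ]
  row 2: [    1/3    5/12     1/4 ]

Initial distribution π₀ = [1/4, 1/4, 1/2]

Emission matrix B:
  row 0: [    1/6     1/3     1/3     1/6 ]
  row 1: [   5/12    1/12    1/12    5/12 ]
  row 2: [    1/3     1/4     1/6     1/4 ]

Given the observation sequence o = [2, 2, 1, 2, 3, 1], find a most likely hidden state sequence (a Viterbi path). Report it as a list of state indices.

path = [0, 0, 0, 0, 2, 0]

t=0: δ = [8.333e-02, 2.083e-02, 8.333e-02]  (obs o_0=2)
t=1: δ = [1.157e-02, 2.894e-03, 5.787e-03]  ψ = [0, 2, 0]  (obs o_1=2)
t=2: δ = [1.608e-03, 2.009e-04, 1.206e-03]  ψ = [0, 2, 0]  (obs o_2=1)
t=3: δ = [2.233e-04, 4.186e-05, 1.116e-04]  ψ = [0, 2, 0]  (obs o_3=2)
t=4: δ = [1.550e-05, 1.938e-05, 2.326e-05]  ψ = [0, 2, 0]  (obs o_4=3)
t=5: δ = [2.584e-06, 8.075e-07, 1.615e-06]  ψ = [2, 2, 0]  (obs o_5=1)
backtrack: best end state = 0; path = [0, 0, 0, 0, 2, 0]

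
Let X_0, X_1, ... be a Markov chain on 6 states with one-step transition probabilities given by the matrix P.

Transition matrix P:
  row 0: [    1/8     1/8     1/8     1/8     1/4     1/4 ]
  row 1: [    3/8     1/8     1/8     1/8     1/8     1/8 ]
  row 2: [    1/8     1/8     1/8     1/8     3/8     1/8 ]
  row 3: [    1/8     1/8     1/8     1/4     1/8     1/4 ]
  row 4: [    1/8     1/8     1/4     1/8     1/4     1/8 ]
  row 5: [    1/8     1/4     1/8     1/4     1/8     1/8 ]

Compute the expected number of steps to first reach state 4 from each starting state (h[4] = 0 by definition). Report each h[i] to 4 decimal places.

h = [4.9567, 5.4901, 4.2510, 5.6647, 0.0000, 5.6453]

First-step conditioning: h[4] = 0; for i ≠ 4, h[i] = 1 + Σ_k P[i][k]·h[k].
  h[0] = 1 + 1/8·h[0] + 1/8·h[1] + 1/8·h[2] + 1/8·h[3] + 1/4·h[5]
  h[1] = 1 + 3/8·h[0] + 1/8·h[1] + 1/8·h[2] + 1/8·h[3] + 1/8·h[5]
  h[2] = 1 + 1/8·h[0] + 1/8·h[1] + 1/8·h[2] + 1/8·h[3] + 1/8·h[5]
  h[3] = 1 + 1/8·h[0] + 1/8·h[1] + 1/8·h[2] + 1/4·h[3] + 1/4·h[5]
  h[5] = 1 + 1/8·h[0] + 1/4·h[1] + 1/8·h[2] + 1/4·h[3] + 1/8·h[5]
Solving the 5×5 linear system over states ≠ 4 gives exactly h = [16352/3299, 18112/3299, 14024/3299, 18688/3299, 0, 18624/3299] (h[4] = 0 is the target).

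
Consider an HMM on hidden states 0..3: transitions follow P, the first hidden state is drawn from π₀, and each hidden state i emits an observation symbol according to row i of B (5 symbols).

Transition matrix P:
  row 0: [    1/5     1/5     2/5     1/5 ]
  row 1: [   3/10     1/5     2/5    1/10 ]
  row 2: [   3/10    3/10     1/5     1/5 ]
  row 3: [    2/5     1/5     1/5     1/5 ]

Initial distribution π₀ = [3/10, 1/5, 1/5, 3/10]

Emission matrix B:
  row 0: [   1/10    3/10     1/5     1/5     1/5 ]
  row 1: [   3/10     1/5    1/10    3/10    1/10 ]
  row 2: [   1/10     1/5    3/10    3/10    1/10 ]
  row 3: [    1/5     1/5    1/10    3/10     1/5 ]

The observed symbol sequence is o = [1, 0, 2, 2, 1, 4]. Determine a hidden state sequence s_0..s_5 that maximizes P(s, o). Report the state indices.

path = [0, 1, 2, 0, 2, 0]

t=0: δ = [9.000e-02, 4.000e-02, 4.000e-02, 6.000e-02]  (obs o_0=1)
t=1: δ = [2.400e-03, 5.400e-03, 3.600e-03, 3.600e-03]  ψ = [3, 0, 0, 0]  (obs o_1=0)
t=2: δ = [3.240e-04, 1.080e-04, 6.480e-04, 7.200e-05]  ψ = [1, 1, 1, 2]  (obs o_2=2)
t=3: δ = [3.888e-05, 1.944e-05, 3.888e-05, 1.296e-05]  ψ = [2, 2, 0, 2]  (obs o_3=2)
t=4: δ = [3.499e-06, 2.333e-06, 3.110e-06, 1.555e-06]  ψ = [2, 2, 0, 0]  (obs o_4=1)
t=5: δ = [1.866e-07, 9.331e-08, 1.400e-07, 1.400e-07]  ψ = [2, 2, 0, 0]  (obs o_5=4)
backtrack: best end state = 0; path = [0, 1, 2, 0, 2, 0]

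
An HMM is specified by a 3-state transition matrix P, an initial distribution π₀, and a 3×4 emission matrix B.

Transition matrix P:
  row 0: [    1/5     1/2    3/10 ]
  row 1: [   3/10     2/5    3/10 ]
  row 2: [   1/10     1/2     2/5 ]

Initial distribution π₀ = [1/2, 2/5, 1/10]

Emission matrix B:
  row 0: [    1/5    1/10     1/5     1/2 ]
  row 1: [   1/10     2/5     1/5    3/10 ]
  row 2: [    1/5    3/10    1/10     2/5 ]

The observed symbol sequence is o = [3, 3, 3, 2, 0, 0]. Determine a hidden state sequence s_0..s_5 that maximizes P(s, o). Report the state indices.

t=0: δ = [2.500e-01, 1.200e-01, 4.000e-02]  (obs o_0=3)
t=1: δ = [2.500e-02, 3.750e-02, 3.000e-02]  ψ = [0, 0, 0]  (obs o_1=3)
t=2: δ = [5.625e-03, 4.500e-03, 4.800e-03]  ψ = [1, 1, 2]  (obs o_2=3)
t=3: δ = [2.700e-04, 5.625e-04, 1.920e-04]  ψ = [1, 0, 2]  (obs o_3=2)
t=4: δ = [3.375e-05, 2.250e-05, 3.375e-05]  ψ = [1, 1, 1]  (obs o_4=0)
t=5: δ = [1.350e-06, 1.687e-06, 2.700e-06]  ψ = [0, 0, 2]  (obs o_5=0)
backtrack: best end state = 2; path = [0, 1, 0, 1, 2, 2]

path = [0, 1, 0, 1, 2, 2]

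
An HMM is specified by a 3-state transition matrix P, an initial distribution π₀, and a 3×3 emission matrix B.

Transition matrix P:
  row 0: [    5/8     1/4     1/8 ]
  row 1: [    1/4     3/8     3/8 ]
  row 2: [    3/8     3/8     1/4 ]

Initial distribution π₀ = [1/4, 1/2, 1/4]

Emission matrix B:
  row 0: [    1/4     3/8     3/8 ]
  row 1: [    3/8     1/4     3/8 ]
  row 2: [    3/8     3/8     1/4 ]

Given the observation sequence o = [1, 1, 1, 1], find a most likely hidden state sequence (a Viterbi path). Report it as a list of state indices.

path = [0, 0, 0, 0]

t=0: δ = [9.375e-02, 1.250e-01, 9.375e-02]  (obs o_0=1)
t=1: δ = [2.197e-02, 1.172e-02, 1.758e-02]  ψ = [0, 1, 1]  (obs o_1=1)
t=2: δ = [5.150e-03, 1.648e-03, 1.648e-03]  ψ = [0, 2, 1]  (obs o_2=1)
t=3: δ = [1.207e-03, 3.219e-04, 2.414e-04]  ψ = [0, 0, 0]  (obs o_3=1)
backtrack: best end state = 0; path = [0, 0, 0, 0]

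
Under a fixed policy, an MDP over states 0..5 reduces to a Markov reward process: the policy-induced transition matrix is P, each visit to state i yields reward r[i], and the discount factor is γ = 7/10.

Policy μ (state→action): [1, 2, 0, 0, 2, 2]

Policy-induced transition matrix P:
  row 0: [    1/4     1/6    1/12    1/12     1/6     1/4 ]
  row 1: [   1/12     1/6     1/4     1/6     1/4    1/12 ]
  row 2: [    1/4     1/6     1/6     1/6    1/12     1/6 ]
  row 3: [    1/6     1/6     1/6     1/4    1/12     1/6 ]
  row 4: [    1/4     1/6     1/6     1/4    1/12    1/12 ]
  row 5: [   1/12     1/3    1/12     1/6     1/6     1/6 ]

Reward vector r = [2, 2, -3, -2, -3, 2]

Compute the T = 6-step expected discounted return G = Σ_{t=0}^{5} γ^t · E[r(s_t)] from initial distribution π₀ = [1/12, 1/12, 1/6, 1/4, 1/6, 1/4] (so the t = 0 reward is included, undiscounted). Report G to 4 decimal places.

t=0: π = [0.0833, 0.0833, 0.1667, 0.2500, 0.1667, 0.2500], E[r] = -0.6667, γ^t·E[r] = -0.666667, running G = -0.666667
t=1: π = [0.1736, 0.2083, 0.1458, 0.1944, 0.1250, 0.1528], E[r] = -0.1319, γ^t·E[r] = -0.092361, running G = -0.759028
t=2: π = [0.1736, 0.1921, 0.1568, 0.1788, 0.1453, 0.1534], E[r] = -0.2257, γ^t·E[r] = -0.110590, running G = -0.869618
t=3: π = [0.1775, 0.1922, 0.1554, 0.1792, 0.1426, 0.1530], E[r] = -0.2070, γ^t·E[r] = -0.070995, running G = -0.940613
t=4: π = [0.1775, 0.1922, 0.1551, 0.1787, 0.1429, 0.1536], E[r] = -0.2050, γ^t·E[r] = -0.049232, running G = -0.989845
t=5: π = [0.1775, 0.1923, 0.1551, 0.1787, 0.1430, 0.1535], E[r] = -0.2049, γ^t·E[r] = -0.034439, running G = -1.024283

G = -1.0243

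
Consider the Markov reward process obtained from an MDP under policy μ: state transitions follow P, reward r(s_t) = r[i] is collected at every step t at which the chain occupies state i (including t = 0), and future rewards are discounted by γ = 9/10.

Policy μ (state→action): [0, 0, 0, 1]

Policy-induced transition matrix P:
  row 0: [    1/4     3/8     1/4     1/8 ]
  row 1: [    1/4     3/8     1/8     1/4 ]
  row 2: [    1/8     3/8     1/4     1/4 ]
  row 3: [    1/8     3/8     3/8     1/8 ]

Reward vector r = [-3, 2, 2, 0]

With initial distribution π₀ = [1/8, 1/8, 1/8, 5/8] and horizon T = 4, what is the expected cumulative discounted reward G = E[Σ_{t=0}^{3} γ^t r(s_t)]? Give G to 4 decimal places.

G = 1.8968

t=0: π = [0.1250, 0.1250, 0.1250, 0.6250], E[r] = 0.1250, γ^t·E[r] = 0.125000, running G = 0.125000
t=1: π = [0.1563, 0.3750, 0.3125, 0.1563], E[r] = 0.9063, γ^t·E[r] = 0.815625, running G = 0.940625
t=2: π = [0.1914, 0.3750, 0.2227, 0.2109], E[r] = 0.6211, γ^t·E[r] = 0.503086, running G = 1.443711
t=3: π = [0.1958, 0.3750, 0.2295, 0.1997], E[r] = 0.6216, γ^t·E[r] = 0.453133, running G = 1.896844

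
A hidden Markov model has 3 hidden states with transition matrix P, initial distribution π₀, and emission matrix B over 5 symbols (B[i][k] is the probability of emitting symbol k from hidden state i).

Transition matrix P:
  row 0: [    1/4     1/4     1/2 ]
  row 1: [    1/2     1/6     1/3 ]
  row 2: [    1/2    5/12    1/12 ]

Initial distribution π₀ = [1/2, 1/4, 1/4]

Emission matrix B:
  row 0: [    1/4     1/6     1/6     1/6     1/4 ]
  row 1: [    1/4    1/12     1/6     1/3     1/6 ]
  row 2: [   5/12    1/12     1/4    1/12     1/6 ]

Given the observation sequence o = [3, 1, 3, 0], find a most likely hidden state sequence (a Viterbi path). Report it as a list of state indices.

path = [1, 0, 1, 2]

t=0: δ = [8.333e-02, 8.333e-02, 2.083e-02]  (obs o_0=3)
t=1: δ = [6.944e-03, 1.736e-03, 3.472e-03]  ψ = [1, 0, 0]  (obs o_1=1)
t=2: δ = [2.894e-04, 5.787e-04, 2.894e-04]  ψ = [0, 0, 0]  (obs o_2=3)
t=3: δ = [7.234e-05, 3.014e-05, 8.038e-05]  ψ = [1, 2, 1]  (obs o_3=0)
backtrack: best end state = 2; path = [1, 0, 1, 2]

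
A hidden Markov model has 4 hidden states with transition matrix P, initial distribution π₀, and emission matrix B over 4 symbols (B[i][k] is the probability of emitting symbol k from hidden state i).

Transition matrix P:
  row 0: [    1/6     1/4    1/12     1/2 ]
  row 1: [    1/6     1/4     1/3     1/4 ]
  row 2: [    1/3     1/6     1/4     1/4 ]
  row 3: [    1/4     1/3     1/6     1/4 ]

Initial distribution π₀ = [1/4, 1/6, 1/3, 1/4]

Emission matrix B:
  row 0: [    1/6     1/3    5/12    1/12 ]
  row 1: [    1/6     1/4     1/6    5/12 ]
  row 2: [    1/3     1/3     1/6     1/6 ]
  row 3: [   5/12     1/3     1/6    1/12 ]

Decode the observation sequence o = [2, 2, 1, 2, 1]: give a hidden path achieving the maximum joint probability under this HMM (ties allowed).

t=0: δ = [1.042e-01, 2.778e-02, 5.556e-02, 4.167e-02]  (obs o_0=2)
t=1: δ = [7.716e-03, 4.340e-03, 2.315e-03, 8.681e-03]  ψ = [2, 0, 2, 0]  (obs o_1=2)
t=2: δ = [7.234e-04, 7.234e-04, 4.823e-04, 1.286e-03]  ψ = [3, 3, 1, 0]  (obs o_2=1)
t=3: δ = [1.340e-04, 7.144e-05, 4.019e-05, 6.028e-05]  ψ = [3, 3, 1, 0]  (obs o_3=2)
t=4: δ = [7.442e-06, 8.372e-06, 7.938e-06, 2.233e-05]  ψ = [0, 0, 1, 0]  (obs o_4=1)
backtrack: best end state = 3; path = [2, 0, 3, 0, 3]

path = [2, 0, 3, 0, 3]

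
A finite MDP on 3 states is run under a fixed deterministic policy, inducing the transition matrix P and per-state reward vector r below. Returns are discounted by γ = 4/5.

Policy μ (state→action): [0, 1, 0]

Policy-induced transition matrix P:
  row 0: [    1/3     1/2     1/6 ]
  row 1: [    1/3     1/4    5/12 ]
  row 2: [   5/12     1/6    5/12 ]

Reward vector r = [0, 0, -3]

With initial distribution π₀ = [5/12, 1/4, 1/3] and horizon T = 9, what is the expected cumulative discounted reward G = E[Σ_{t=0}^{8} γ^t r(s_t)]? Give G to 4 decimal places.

t=0: π = [0.4167, 0.2500, 0.3333], E[r] = -1.0000, γ^t·E[r] = -1.000000, running G = -1.000000
t=1: π = [0.3611, 0.3264, 0.3125], E[r] = -0.9375, γ^t·E[r] = -0.750000, running G = -1.750000
t=2: π = [0.3594, 0.3142, 0.3264], E[r] = -0.9792, γ^t·E[r] = -0.626667, running G = -2.376667
t=3: π = [0.3605, 0.3126, 0.3268], E[r] = -0.9805, γ^t·E[r] = -0.502000, running G = -2.878667
t=4: π = [0.3606, 0.3129, 0.3265], E[r] = -0.9796, γ^t·E[r] = -0.401244, running G = -3.279911
t=5: π = [0.3605, 0.3129, 0.3265], E[r] = -0.9796, γ^t·E[r] = -0.320987, running G = -3.600898
t=6: π = [0.3605, 0.3129, 0.3265], E[r] = -0.9796, γ^t·E[r] = -0.256794, running G = -3.857692
t=7: π = [0.3605, 0.3129, 0.3265], E[r] = -0.9796, γ^t·E[r] = -0.205435, running G = -4.063127
t=8: π = [0.3605, 0.3129, 0.3265], E[r] = -0.9796, γ^t·E[r] = -0.164348, running G = -4.227475

G = -4.2275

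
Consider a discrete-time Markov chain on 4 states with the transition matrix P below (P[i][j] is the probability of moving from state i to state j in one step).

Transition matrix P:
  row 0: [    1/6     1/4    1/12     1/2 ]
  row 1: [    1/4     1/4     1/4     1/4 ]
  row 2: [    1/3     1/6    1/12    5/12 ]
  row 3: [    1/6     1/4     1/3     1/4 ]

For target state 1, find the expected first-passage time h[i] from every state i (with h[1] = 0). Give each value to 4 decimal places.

First-step conditioning: h[1] = 0; for i ≠ 1, h[i] = 1 + Σ_k P[i][k]·h[k].
  h[0] = 1 + 1/6·h[0] + 1/12·h[2] + 1/2·h[3]
  h[2] = 1 + 1/3·h[0] + 1/12·h[2] + 5/12·h[3]
  h[3] = 1 + 1/6·h[0] + 1/3·h[2] + 1/4·h[3]
Solving the 3×3 linear system over states ≠ 1 gives exactly h = [183/43, 0, 198/43, 186/43] (h[1] = 0 is the target).

h = [4.2558, 0.0000, 4.6047, 4.3256]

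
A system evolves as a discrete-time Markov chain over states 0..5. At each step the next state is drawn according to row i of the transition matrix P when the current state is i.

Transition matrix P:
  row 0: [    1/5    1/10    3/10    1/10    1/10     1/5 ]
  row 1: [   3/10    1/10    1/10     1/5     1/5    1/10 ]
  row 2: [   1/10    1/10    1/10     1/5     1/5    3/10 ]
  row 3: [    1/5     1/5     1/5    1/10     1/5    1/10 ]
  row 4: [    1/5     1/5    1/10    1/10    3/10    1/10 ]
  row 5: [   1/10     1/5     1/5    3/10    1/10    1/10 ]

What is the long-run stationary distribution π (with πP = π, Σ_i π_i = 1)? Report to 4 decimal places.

Balance equations π_j = Σ_i π_i·P[i][j]:
  π_0 = 1/5·π_0 + 3/10·π_1 + 1/10·π_2 + 1/5·π_3 + 1/5·π_4 + 1/10·π_5
  π_1 = 1/10·π_0 + 1/10·π_1 + 1/10·π_2 + 1/5·π_3 + 1/5·π_4 + 1/5·π_5
  π_2 = 3/10·π_0 + 1/10·π_1 + 1/10·π_2 + 1/5·π_3 + 1/10·π_4 + 1/5·π_5
  π_3 = 1/10·π_0 + 1/5·π_1 + 1/5·π_2 + 1/10·π_3 + 1/10·π_4 + 3/10·π_5
  π_4 = 1/10·π_0 + 1/5·π_1 + 1/5·π_2 + 1/5·π_3 + 3/10·π_4 + 1/10·π_5
  normalize: π_0 + π_1 + π_2 + π_3 + π_4 + π_5 = 1
Solving the linear system gives exactly π = [5096/27847, 8349/55694, 9357/55694, 4516/27847, 5152/27847, 4230/27847].

π = [0.1830, 0.1499, 0.1680, 0.1622, 0.1850, 0.1519]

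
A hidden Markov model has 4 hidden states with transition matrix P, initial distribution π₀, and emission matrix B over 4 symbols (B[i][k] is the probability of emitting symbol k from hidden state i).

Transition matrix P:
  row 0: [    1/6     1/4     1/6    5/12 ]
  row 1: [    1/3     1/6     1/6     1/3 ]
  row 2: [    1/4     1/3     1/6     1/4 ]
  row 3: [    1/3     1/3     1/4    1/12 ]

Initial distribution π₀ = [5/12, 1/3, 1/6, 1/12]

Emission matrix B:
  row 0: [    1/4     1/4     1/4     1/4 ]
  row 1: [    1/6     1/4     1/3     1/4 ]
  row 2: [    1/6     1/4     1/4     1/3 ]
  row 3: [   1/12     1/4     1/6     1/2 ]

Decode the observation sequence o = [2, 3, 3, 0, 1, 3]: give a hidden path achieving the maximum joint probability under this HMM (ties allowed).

t=0: δ = [1.042e-01, 1.111e-01, 4.167e-02, 1.389e-02]  (obs o_0=2)
t=1: δ = [9.259e-03, 6.510e-03, 6.173e-03, 2.170e-02]  ψ = [1, 0, 1, 0]  (obs o_1=3)
t=2: δ = [1.808e-03, 1.808e-03, 1.808e-03, 1.929e-03]  ψ = [3, 3, 3, 0]  (obs o_2=3)
t=3: δ = [1.608e-04, 1.072e-04, 8.038e-05, 6.279e-05]  ψ = [3, 3, 3, 0]  (obs o_3=0)
t=4: δ = [8.931e-06, 1.005e-05, 6.698e-06, 1.674e-05]  ψ = [1, 0, 0, 0]  (obs o_4=1)
t=5: δ = [1.395e-06, 1.395e-06, 1.395e-06, 1.861e-06]  ψ = [3, 3, 3, 0]  (obs o_5=3)
backtrack: best end state = 3; path = [1, 0, 3, 1, 0, 3]

path = [1, 0, 3, 1, 0, 3]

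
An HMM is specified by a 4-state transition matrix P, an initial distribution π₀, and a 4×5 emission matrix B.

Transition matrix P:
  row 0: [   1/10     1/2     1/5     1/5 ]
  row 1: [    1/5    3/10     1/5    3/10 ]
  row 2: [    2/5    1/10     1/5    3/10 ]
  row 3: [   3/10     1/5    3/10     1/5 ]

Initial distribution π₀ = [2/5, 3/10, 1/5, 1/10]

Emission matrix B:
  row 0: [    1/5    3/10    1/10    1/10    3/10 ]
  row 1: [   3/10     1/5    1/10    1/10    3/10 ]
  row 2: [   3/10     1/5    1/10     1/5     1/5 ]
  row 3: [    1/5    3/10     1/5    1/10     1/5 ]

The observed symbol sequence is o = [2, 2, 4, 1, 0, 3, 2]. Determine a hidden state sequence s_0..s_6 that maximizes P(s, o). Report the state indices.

t=0: δ = [4.000e-02, 3.000e-02, 2.000e-02, 2.000e-02]  (obs o_0=2)
t=1: δ = [8.000e-04, 2.000e-03, 8.000e-04, 1.800e-03]  ψ = [2, 0, 0, 1]  (obs o_1=2)
t=2: δ = [1.620e-04, 1.800e-04, 1.080e-04, 1.200e-04]  ψ = [3, 1, 3, 1]  (obs o_2=4)
t=3: δ = [1.296e-05, 1.620e-05, 7.200e-06, 1.620e-05]  ψ = [2, 0, 1, 1]  (obs o_3=1)
t=4: δ = [9.720e-07, 1.944e-06, 1.458e-06, 9.720e-07]  ψ = [3, 0, 3, 1]  (obs o_4=0)
t=5: δ = [5.832e-08, 5.832e-08, 7.776e-08, 5.832e-08]  ψ = [2, 1, 1, 1]  (obs o_5=3)
t=6: δ = [3.110e-09, 2.916e-09, 1.750e-09, 4.666e-09]  ψ = [2, 0, 3, 2]  (obs o_6=2)
backtrack: best end state = 3; path = [1, 3, 2, 0, 1, 2, 3]

path = [1, 3, 2, 0, 1, 2, 3]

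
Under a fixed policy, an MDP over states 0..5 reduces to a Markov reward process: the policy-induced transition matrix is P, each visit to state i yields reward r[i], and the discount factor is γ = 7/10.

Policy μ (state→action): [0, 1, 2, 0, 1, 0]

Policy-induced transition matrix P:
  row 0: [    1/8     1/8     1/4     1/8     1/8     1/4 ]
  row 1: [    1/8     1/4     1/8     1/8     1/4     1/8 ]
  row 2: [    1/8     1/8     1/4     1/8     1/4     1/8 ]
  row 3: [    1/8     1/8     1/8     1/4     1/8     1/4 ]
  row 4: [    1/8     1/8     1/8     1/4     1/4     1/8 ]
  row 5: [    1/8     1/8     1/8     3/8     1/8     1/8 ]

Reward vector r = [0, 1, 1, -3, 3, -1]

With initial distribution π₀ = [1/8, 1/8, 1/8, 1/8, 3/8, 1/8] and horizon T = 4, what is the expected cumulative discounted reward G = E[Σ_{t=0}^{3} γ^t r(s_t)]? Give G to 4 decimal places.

t=0: π = [0.1250, 0.1250, 0.1250, 0.1250, 0.3750, 0.1250], E[r] = 0.8750, γ^t·E[r] = 0.875000, running G = 0.875000
t=1: π = [0.1250, 0.1406, 0.1563, 0.2188, 0.2031, 0.1563], E[r] = 0.0938, γ^t·E[r] = 0.065625, running G = 0.940625
t=2: π = [0.1250, 0.1426, 0.1602, 0.2168, 0.1875, 0.1680], E[r] = 0.0469, γ^t·E[r] = 0.022969, running G = 0.963594
t=3: π = [0.1250, 0.1428, 0.1606, 0.2175, 0.1863, 0.1677], E[r] = 0.0420, γ^t·E[r] = 0.014403, running G = 0.977997

G = 0.9780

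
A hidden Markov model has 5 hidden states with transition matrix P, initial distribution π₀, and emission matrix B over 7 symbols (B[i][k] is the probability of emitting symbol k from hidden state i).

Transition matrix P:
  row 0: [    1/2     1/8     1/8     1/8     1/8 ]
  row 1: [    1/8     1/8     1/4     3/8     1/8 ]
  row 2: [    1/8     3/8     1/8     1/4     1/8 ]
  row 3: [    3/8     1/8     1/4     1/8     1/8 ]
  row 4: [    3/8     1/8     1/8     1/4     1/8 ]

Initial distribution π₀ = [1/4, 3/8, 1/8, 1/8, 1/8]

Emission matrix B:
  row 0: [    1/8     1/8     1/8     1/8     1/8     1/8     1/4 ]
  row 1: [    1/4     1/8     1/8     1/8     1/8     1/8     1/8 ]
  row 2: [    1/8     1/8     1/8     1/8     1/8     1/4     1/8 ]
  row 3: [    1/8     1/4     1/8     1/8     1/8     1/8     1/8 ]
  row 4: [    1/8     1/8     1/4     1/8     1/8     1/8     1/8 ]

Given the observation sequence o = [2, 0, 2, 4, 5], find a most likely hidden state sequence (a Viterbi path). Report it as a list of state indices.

t=0: δ = [3.125e-02, 4.688e-02, 1.562e-02, 1.562e-02, 3.125e-02]  (obs o_0=2)
t=1: δ = [1.953e-03, 1.465e-03, 1.465e-03, 2.197e-03, 7.324e-04]  ψ = [0, 1, 1, 1, 1]  (obs o_1=0)
t=2: δ = [1.221e-04, 6.866e-05, 6.866e-05, 6.866e-05, 6.866e-05]  ψ = [0, 2, 3, 1, 3]  (obs o_2=2)
t=3: δ = [7.629e-06, 3.219e-06, 2.146e-06, 3.219e-06, 1.907e-06]  ψ = [0, 2, 1, 1, 0]  (obs o_3=4)
t=4: δ = [4.768e-07, 1.192e-07, 2.384e-07, 1.509e-07, 1.192e-07]  ψ = [0, 0, 0, 1, 0]  (obs o_4=5)
backtrack: best end state = 0; path = [0, 0, 0, 0, 0]

path = [0, 0, 0, 0, 0]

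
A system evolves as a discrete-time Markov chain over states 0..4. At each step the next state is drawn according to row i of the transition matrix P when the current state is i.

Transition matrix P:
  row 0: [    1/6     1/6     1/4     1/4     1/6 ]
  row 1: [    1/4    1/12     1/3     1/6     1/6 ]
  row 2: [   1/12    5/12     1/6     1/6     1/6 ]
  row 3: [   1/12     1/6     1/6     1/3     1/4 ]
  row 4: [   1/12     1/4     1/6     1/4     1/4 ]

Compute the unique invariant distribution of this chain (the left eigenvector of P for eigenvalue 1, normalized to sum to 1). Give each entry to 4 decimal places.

π = [0.1307, 0.2189, 0.2140, 0.2334, 0.2030]

Balance equations π_j = Σ_i π_i·P[i][j]:
  π_0 = 1/6·π_0 + 1/4·π_1 + 1/12·π_2 + 1/12·π_3 + 1/12·π_4
  π_1 = 1/6·π_0 + 1/12·π_1 + 5/12·π_2 + 1/6·π_3 + 1/4·π_4
  π_2 = 1/4·π_0 + 1/3·π_1 + 1/6·π_2 + 1/6·π_3 + 1/6·π_4
  π_3 = 1/4·π_0 + 1/6·π_1 + 1/6·π_2 + 1/3·π_3 + 1/4·π_4
  normalize: π_0 + π_1 + π_2 + π_3 + π_4 = 1
Solving the linear system gives exactly π = [1301/9954, 4357/19908, 4261/19908, 2323/9954, 2021/9954].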